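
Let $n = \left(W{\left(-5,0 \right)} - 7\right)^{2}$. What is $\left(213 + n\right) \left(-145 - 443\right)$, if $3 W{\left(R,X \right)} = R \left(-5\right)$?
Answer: $- \frac{378868}{3} \approx -1.2629 \cdot 10^{5}$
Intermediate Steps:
$W{\left(R,X \right)} = - \frac{5 R}{3}$ ($W{\left(R,X \right)} = \frac{R \left(-5\right)}{3} = \frac{\left(-5\right) R}{3} = - \frac{5 R}{3}$)
$n = \frac{16}{9}$ ($n = \left(\left(- \frac{5}{3}\right) \left(-5\right) - 7\right)^{2} = \left(\frac{25}{3} - 7\right)^{2} = \left(\frac{4}{3}\right)^{2} = \frac{16}{9} \approx 1.7778$)
$\left(213 + n\right) \left(-145 - 443\right) = \left(213 + \frac{16}{9}\right) \left(-145 - 443\right) = \frac{1933}{9} \left(-588\right) = - \frac{378868}{3}$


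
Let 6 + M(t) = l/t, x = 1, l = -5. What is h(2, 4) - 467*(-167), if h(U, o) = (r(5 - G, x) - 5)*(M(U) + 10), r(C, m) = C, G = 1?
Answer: 155975/2 ≈ 77988.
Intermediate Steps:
M(t) = -6 - 5/t
h(U, o) = -4 + 5/U (h(U, o) = ((5 - 1*1) - 5)*((-6 - 5/U) + 10) = ((5 - 1) - 5)*(4 - 5/U) = (4 - 5)*(4 - 5/U) = -(4 - 5/U) = -4 + 5/U)
h(2, 4) - 467*(-167) = (-4 + 5/2) - 467*(-167) = (-4 + 5*(½)) + 77989 = (-4 + 5/2) + 77989 = -3/2 + 77989 = 155975/2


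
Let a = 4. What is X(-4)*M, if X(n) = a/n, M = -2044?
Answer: 2044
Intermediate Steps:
X(n) = 4/n
X(-4)*M = (4/(-4))*(-2044) = (4*(-¼))*(-2044) = -1*(-2044) = 2044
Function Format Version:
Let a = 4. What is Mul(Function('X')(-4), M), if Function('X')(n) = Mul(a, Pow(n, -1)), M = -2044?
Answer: 2044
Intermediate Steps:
Function('X')(n) = Mul(4, Pow(n, -1))
Mul(Function('X')(-4), M) = Mul(Mul(4, Pow(-4, -1)), -2044) = Mul(Mul(4, Rational(-1, 4)), -2044) = Mul(-1, -2044) = 2044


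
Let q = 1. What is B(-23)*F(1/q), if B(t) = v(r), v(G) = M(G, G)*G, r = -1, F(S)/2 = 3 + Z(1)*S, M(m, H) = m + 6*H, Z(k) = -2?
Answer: 14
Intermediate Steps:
F(S) = 6 - 4*S (F(S) = 2*(3 - 2*S) = 6 - 4*S)
v(G) = 7*G² (v(G) = (G + 6*G)*G = (7*G)*G = 7*G²)
B(t) = 7 (B(t) = 7*(-1)² = 7*1 = 7)
B(-23)*F(1/q) = 7*(6 - 4/1) = 7*(6 - 4*1) = 7*(6 - 4) = 7*2 = 14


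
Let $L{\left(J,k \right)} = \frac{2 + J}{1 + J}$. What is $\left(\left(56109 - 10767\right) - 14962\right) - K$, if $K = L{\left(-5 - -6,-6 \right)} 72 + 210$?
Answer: $30062$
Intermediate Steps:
$L{\left(J,k \right)} = \frac{2 + J}{1 + J}$
$K = 318$ ($K = \frac{2 - -1}{1 - -1} \cdot 72 + 210 = \frac{2 + \left(-5 + 6\right)}{1 + \left(-5 + 6\right)} 72 + 210 = \frac{2 + 1}{1 + 1} \cdot 72 + 210 = \frac{1}{2} \cdot 3 \cdot 72 + 210 = \frac{3}{2} \cdot 72 + 210 = 108 + 210 = 318$)
$\left(\left(56109 - 10767\right) - 14962\right) - K = \left(\left(56109 - 10767\right) - 14962\right) - 318 = \left(45342 - 14962\right) - 318 = 30380 - 318 = 30062$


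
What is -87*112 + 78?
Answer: -9666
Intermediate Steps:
-87*112 + 78 = -9744 + 78 = -9666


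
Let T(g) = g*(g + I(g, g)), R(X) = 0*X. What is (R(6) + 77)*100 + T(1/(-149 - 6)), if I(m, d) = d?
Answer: 184992502/24025 ≈ 7700.0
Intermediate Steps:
R(X) = 0
T(g) = 2*g**2 (T(g) = g*(g + g) = g*(2*g) = 2*g**2)
(R(6) + 77)*100 + T(1/(-149 - 6)) = (0 + 77)*100 + 2*(1/(-149 - 6))**2 = 77*100 + 2*(1/(-155))**2 = 7700 + 2*(-1/155)**2 = 7700 + 2*(1/24025) = 7700 + 2/24025 = 184992502/24025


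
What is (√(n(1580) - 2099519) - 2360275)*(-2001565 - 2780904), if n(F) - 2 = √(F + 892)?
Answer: 11287942018975 - 4782469*√(-2099517 + 2*√618) ≈ 1.1288e+13 - 6.9296e+9*I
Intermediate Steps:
n(F) = 2 + √(892 + F) (n(F) = 2 + √(F + 892) = 2 + √(892 + F))
(√(n(1580) - 2099519) - 2360275)*(-2001565 - 2780904) = (√((2 + √(892 + 1580)) - 2099519) - 2360275)*(-2001565 - 2780904) = (√((2 + √2472) - 2099519) - 2360275)*(-4782469) = (√((2 + 2*√618) - 2099519) - 2360275)*(-4782469) = (√(-2099517 + 2*√618) - 2360275)*(-4782469) = (-2360275 + √(-2099517 + 2*√618))*(-4782469) = 11287942018975 - 4782469*√(-2099517 + 2*√618)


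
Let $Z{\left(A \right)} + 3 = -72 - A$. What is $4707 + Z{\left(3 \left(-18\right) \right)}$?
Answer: $4686$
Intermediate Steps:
$Z{\left(A \right)} = -75 - A$ ($Z{\left(A \right)} = -3 - \left(72 + A\right) = -75 - A$)
$4707 + Z{\left(3 \left(-18\right) \right)} = 4707 - \left(75 + 3 \left(-18\right)\right) = 4707 - 21 = 4686$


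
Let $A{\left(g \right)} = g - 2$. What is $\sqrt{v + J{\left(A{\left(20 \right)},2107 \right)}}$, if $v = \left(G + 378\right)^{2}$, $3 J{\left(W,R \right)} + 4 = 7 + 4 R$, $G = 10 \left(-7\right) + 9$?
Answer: $\frac{\sqrt{929694}}{3} \approx 321.4$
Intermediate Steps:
$G = -61$ ($G = -70 + 9 = -61$)
$A{\left(g \right)} = -2 + g$
$J{\left(W,R \right)} = 1 + \frac{4 R}{3}$ ($J{\left(W,R \right)} = - \frac{4}{3} + \frac{7 + 4 R}{3} = - \frac{4}{3} + \left(\frac{7}{3} + \frac{4 R}{3}\right) = 1 + \frac{4 R}{3}$)
$v = 100489$ ($v = \left(-61 + 378\right)^{2} = 317^{2} = 100489$)
$\sqrt{v + J{\left(A{\left(20 \right)},2107 \right)}} = \sqrt{100489 + \left(1 + \frac{4}{3} \cdot 2107\right)} = \sqrt{100489 + \left(1 + \frac{8428}{3}\right)} = \sqrt{100489 + \frac{8431}{3}} = \sqrt{\frac{309898}{3}} = \frac{\sqrt{929694}}{3}$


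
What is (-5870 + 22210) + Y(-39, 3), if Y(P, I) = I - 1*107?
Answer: 16236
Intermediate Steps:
Y(P, I) = -107 + I (Y(P, I) = I - 107 = -107 + I)
(-5870 + 22210) + Y(-39, 3) = (-5870 + 22210) + (-107 + 3) = 16340 - 104 = 16236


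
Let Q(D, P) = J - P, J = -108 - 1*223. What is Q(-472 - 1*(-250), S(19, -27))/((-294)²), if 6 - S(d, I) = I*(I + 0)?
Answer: 2/441 ≈ 0.0045351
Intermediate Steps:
J = -331 (J = -108 - 223 = -331)
S(d, I) = 6 - I² (S(d, I) = 6 - I*(I + 0) = 6 - I*I = 6 - I²)
Q(D, P) = -331 - P
Q(-472 - 1*(-250), S(19, -27))/((-294)²) = (-331 - (6 - 1*(-27)²))/((-294)²) = (-331 - (6 - 1*729))/86436 = (-331 - (6 - 729))*(1/86436) = (-331 - 1*(-723))*(1/86436) = (-331 + 723)*(1/86436) = 392*(1/86436) = 2/441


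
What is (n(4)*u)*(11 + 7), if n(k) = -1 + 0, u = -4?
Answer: 72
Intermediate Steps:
n(k) = -1
(n(4)*u)*(11 + 7) = (-1*(-4))*(11 + 7) = 4*18 = 72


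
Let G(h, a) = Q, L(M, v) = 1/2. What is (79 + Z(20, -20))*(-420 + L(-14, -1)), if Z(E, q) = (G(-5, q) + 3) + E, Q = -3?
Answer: -83061/2 ≈ -41531.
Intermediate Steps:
L(M, v) = ½
G(h, a) = -3
Z(E, q) = E (Z(E, q) = (-3 + 3) + E = 0 + E = E)
(79 + Z(20, -20))*(-420 + L(-14, -1)) = (79 + 20)*(-420 + ½) = 99*(-839/2) = -83061/2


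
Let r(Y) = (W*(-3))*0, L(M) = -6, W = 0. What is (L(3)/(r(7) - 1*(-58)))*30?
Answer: -90/29 ≈ -3.1034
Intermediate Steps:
r(Y) = 0 (r(Y) = (0*(-3))*0 = 0*0 = 0)
(L(3)/(r(7) - 1*(-58)))*30 = -6/(0 - 1*(-58))*30 = -6/(0 + 58)*30 = -6/58*30 = -6*1/58*30 = -3/29*30 = -90/29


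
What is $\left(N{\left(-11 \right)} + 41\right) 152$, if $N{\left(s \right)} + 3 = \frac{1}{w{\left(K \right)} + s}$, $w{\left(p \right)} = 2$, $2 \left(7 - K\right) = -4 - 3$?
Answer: $\frac{51832}{9} \approx 5759.1$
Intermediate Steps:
$K = \frac{21}{2}$ ($K = 7 - \frac{-4 - 3}{2} = 7 - - \frac{7}{2} = 7 + \frac{7}{2} = \frac{21}{2} \approx 10.5$)
$N{\left(s \right)} = -3 + \frac{1}{2 + s}$
$\left(N{\left(-11 \right)} + 41\right) 152 = \left(\frac{-5 - -33}{2 - 11} + 41\right) 152 = \left(\frac{-5 + 33}{-9} + 41\right) 152 = \left(\left(- \frac{1}{9}\right) 28 + 41\right) 152 = \left(- \frac{28}{9} + 41\right) 152 = \frac{341}{9} \cdot 152 = \frac{51832}{9}$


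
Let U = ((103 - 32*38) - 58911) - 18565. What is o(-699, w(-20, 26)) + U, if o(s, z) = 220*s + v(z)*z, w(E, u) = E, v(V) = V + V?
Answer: -231569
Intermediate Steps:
v(V) = 2*V
o(s, z) = 2*z² + 220*s (o(s, z) = 220*s + (2*z)*z = 220*s + 2*z² = 2*z² + 220*s)
U = -78589 (U = ((103 - 1216) - 58911) - 18565 = (-1113 - 58911) - 18565 = -60024 - 18565 = -78589)
o(-699, w(-20, 26)) + U = (2*(-20)² + 220*(-699)) - 78589 = (2*400 - 153780) - 78589 = (800 - 153780) - 78589 = -152980 - 78589 = -231569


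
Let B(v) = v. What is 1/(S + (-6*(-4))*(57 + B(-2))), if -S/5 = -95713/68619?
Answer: 68619/91055645 ≈ 0.00075359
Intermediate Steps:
S = 478565/68619 (S = -(-478565)/68619 = -5*(-95713/68619) = 478565/68619 ≈ 6.9742)
1/(S + (-6*(-4))*(57 + B(-2))) = 1/(478565/68619 + (-6*(-4))*(57 - 2)) = 1/(478565/68619 + 24*55) = 1/(478565/68619 + 1320) = 1/(91055645/68619) = 68619/91055645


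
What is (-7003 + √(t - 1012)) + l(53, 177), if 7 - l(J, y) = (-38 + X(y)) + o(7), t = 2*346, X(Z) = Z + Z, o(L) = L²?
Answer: -7361 + 8*I*√5 ≈ -7361.0 + 17.889*I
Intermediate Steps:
X(Z) = 2*Z
t = 692
l(J, y) = -4 - 2*y (l(J, y) = 7 - ((-38 + 2*y) + 7²) = 7 - ((-38 + 2*y) + 49) = 7 - (11 + 2*y) = 7 + (-11 - 2*y) = -4 - 2*y)
(-7003 + √(t - 1012)) + l(53, 177) = (-7003 + √(692 - 1012)) + (-4 - 2*177) = (-7003 + √(-320)) + (-4 - 354) = (-7003 + 8*I*√5) - 358 = -7361 + 8*I*√5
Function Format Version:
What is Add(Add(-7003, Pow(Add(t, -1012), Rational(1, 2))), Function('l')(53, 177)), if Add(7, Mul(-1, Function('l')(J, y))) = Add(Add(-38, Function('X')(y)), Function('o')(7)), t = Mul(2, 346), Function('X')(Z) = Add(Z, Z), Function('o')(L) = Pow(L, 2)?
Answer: Add(-7361, Mul(8, I, Pow(5, Rational(1, 2)))) ≈ Add(-7361.0, Mul(17.889, I))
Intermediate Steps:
Function('X')(Z) = Mul(2, Z)
t = 692
Function('l')(J, y) = Add(-4, Mul(-2, y)) (Function('l')(J, y) = Add(7, Mul(-1, Add(Add(-38, Mul(2, y)), Pow(7, 2)))) = Add(7, Mul(-1, Add(Add(-38, Mul(2, y)), 49))) = Add(7, Mul(-1, Add(11, Mul(2, y)))) = Add(7, Add(-11, Mul(-2, y))) = Add(-4, Mul(-2, y)))
Add(Add(-7003, Pow(Add(t, -1012), Rational(1, 2))), Function('l')(53, 177)) = Add(Add(-7003, Pow(Add(692, -1012), Rational(1, 2))), Add(-4, Mul(-2, 177))) = Add(Add(-7003, Pow(-320, Rational(1, 2))), Add(-4, -354)) = Add(Add(-7003, Mul(8, I, Pow(5, Rational(1, 2)))), -358) = Add(-7361, Mul(8, I, Pow(5, Rational(1, 2))))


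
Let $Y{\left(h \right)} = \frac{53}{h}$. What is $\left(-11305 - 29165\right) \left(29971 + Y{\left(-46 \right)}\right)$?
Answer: $- \frac{27896234055}{23} \approx -1.2129 \cdot 10^{9}$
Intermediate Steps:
$\left(-11305 - 29165\right) \left(29971 + Y{\left(-46 \right)}\right) = \left(-11305 - 29165\right) \left(29971 + \frac{53}{-46}\right) = - 40470 \left(29971 + 53 \left(- \frac{1}{46}\right)\right) = - 40470 \left(29971 - \frac{53}{46}\right) = \left(-40470\right) \frac{1378613}{46} = - \frac{27896234055}{23}$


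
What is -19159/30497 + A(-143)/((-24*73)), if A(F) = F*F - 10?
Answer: -218964917/17810248 ≈ -12.294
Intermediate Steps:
A(F) = -10 + F² (A(F) = F² - 10 = -10 + F²)
-19159/30497 + A(-143)/((-24*73)) = -19159/30497 + (-10 + (-143)²)/((-24*73)) = -19159*1/30497 + (-10 + 20449)/(-1752) = -19159/30497 + 20439*(-1/1752) = -19159/30497 - 6813/584 = -218964917/17810248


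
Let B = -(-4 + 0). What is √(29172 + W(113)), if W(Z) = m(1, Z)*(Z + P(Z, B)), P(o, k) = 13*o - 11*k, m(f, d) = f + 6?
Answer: √39938 ≈ 199.84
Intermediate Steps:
m(f, d) = 6 + f
B = 4 (B = -1*(-4) = 4)
P(o, k) = -11*k + 13*o
W(Z) = -308 + 98*Z (W(Z) = (6 + 1)*(Z + (-11*4 + 13*Z)) = 7*(Z + (-44 + 13*Z)) = 7*(-44 + 14*Z) = -308 + 98*Z)
√(29172 + W(113)) = √(29172 + (-308 + 98*113)) = √(29172 + (-308 + 11074)) = √(29172 + 10766) = √39938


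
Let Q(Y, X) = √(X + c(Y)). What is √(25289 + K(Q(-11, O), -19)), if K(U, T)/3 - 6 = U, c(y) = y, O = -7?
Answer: √(25307 + 9*I*√2) ≈ 159.08 + 0.04*I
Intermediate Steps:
Q(Y, X) = √(X + Y)
K(U, T) = 18 + 3*U
√(25289 + K(Q(-11, O), -19)) = √(25289 + (18 + 3*√(-7 - 11))) = √(25289 + (18 + 3*√(-18))) = √(25289 + (18 + 3*(3*I*√2))) = √(25289 + (18 + 9*I*√2)) = √(25307 + 9*I*√2)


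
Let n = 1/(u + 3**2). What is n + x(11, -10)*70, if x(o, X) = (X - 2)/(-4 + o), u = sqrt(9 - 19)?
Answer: (-120*sqrt(10) + 1079*I)/(sqrt(10) - 9*I) ≈ -119.9 - 0.03475*I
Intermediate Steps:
u = I*sqrt(10) (u = sqrt(-10) = I*sqrt(10) ≈ 3.1623*I)
n = 1/(9 + I*sqrt(10)) (n = 1/(I*sqrt(10) + 3**2) = 1/(I*sqrt(10) + 9) = 1/(9 + I*sqrt(10)) ≈ 0.098901 - 0.03475*I)
x(o, X) = (-2 + X)/(-4 + o)
n + x(11, -10)*70 = (9/91 - I*sqrt(10)/91) + ((-2 - 10)/(-4 + 11))*70 = (9/91 - I*sqrt(10)/91) + (-12/7)*70 = (9/91 - I*sqrt(10)/91) + ((1/7)*(-12))*70 = (9/91 - I*sqrt(10)/91) - 12/7*70 = (9/91 - I*sqrt(10)/91) - 120 = -10911/91 - I*sqrt(10)/91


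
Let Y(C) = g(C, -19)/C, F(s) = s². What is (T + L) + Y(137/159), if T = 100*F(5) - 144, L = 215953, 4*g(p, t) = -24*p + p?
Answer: 873213/4 ≈ 2.1830e+5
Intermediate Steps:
g(p, t) = -23*p/4 (g(p, t) = (-24*p + p)/4 = (-23*p)/4 = -23*p/4)
Y(C) = -23/4 (Y(C) = (-23*C/4)/C = -23/4)
T = 2356 (T = 100*5² - 144 = 100*25 - 144 = 2500 - 144 = 2356)
(T + L) + Y(137/159) = (2356 + 215953) - 23/4 = 218309 - 23/4 = 873213/4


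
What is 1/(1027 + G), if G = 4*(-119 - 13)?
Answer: 1/499 ≈ 0.0020040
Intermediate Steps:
G = -528 (G = 4*(-132) = -528)
1/(1027 + G) = 1/(1027 - 528) = 1/499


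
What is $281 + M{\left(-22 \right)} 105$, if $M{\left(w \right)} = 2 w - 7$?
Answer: $-5074$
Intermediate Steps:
$M{\left(w \right)} = -7 + 2 w$
$281 + M{\left(-22 \right)} 105 = 281 + \left(-7 + 2 \left(-22\right)\right) 105 = 281 + \left(-7 - 44\right) 105 = 281 - 5355 = -5074$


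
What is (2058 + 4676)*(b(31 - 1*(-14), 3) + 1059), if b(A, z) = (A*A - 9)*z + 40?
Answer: 48127898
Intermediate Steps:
b(A, z) = 40 + z*(-9 + A²) (b(A, z) = (A² - 9)*z + 40 = (-9 + A²)*z + 40 = z*(-9 + A²) + 40 = 40 + z*(-9 + A²))
(2058 + 4676)*(b(31 - 1*(-14), 3) + 1059) = (2058 + 4676)*((40 - 9*3 + 3*(31 - 1*(-14))²) + 1059) = 6734*((40 - 27 + 3*(31 + 14)²) + 1059) = 6734*((40 - 27 + 3*45²) + 1059) = 6734*((40 - 27 + 3*2025) + 1059) = 6734*((40 - 27 + 6075) + 1059) = 6734*(6088 + 1059) = 6734*7147 = 48127898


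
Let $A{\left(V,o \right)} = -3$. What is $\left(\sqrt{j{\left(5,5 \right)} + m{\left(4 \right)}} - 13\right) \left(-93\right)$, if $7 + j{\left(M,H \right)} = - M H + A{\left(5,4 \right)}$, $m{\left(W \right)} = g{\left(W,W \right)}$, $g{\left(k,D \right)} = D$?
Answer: $1209 - 93 i \sqrt{31} \approx 1209.0 - 517.8 i$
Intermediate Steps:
$m{\left(W \right)} = W$
$j{\left(M,H \right)} = -10 - H M$ ($j{\left(M,H \right)} = -7 + \left(- M H - 3\right) = -7 - \left(3 + H M\right) = -10 - H M$)
$\left(\sqrt{j{\left(5,5 \right)} + m{\left(4 \right)}} - 13\right) \left(-93\right) = \left(\sqrt{\left(-10 - 5 \cdot 5\right) + 4} - 13\right) \left(-93\right) = \left(\sqrt{\left(-10 - 25\right) + 4} - 13\right) \left(-93\right) = \left(\sqrt{-35 + 4} - 13\right) \left(-93\right) = \left(\sqrt{-31} - 13\right) \left(-93\right) = \left(i \sqrt{31} - 13\right) \left(-93\right) = \left(-13 + i \sqrt{31}\right) \left(-93\right) = 1209 - 93 i \sqrt{31}$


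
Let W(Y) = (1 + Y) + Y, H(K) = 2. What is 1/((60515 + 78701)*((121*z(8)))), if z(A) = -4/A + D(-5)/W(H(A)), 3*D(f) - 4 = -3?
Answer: -15/109493384 ≈ -1.3699e-7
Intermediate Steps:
D(f) = 1/3 (D(f) = 4/3 + (1/3)*(-3) = 4/3 - 1 = 1/3)
W(Y) = 1 + 2*Y
z(A) = 1/15 - 4/A (z(A) = -4/A + 1/(3*(1 + 2*2)) = -4/A + 1/(3*(1 + 4)) = -4/A + (1/3)/5 = -4/A + (1/3)*(1/5) = -4/A + 1/15 = 1/15 - 4/A)
1/((60515 + 78701)*((121*z(8)))) = 1/((60515 + 78701)*((121*((1/15)*(-60 + 8)/8)))) = 1/(139216*((121*((1/15)*(1/8)*(-52))))) = 1/(139216*((121*(-13/30)))) = 1/(139216*(-1573/30)) = (1/139216)*(-30/1573) = -15/109493384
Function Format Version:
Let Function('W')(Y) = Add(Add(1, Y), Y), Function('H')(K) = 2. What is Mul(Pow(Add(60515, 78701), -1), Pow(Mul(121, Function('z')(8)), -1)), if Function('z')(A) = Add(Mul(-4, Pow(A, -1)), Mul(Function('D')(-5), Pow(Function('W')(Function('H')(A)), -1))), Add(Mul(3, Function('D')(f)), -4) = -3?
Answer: Rational(-15, 109493384) ≈ -1.3699e-7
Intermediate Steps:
Function('D')(f) = Rational(1, 3) (Function('D')(f) = Add(Rational(4, 3), Mul(Rational(1, 3), -3)) = Add(Rational(4, 3), -1) = Rational(1, 3))
Function('W')(Y) = Add(1, Mul(2, Y))
Function('z')(A) = Add(Rational(1, 15), Mul(-4, Pow(A, -1))) (Function('z')(A) = Add(Mul(-4, Pow(A, -1)), Mul(Rational(1, 3), Pow(Add(1, Mul(2, 2)), -1))) = Add(Mul(-4, Pow(A, -1)), Mul(Rational(1, 3), Pow(Add(1, 4), -1))) = Add(Mul(-4, Pow(A, -1)), Mul(Rational(1, 3), Pow(5, -1))) = Add(Mul(-4, Pow(A, -1)), Mul(Rational(1, 3), Rational(1, 5))) = Add(Mul(-4, Pow(A, -1)), Rational(1, 15)) = Add(Rational(1, 15), Mul(-4, Pow(A, -1))))
Mul(Pow(Add(60515, 78701), -1), Pow(Mul(121, Function('z')(8)), -1)) = Mul(Pow(Add(60515, 78701), -1), Pow(Mul(121, Mul(Rational(1, 15), Pow(8, -1), Add(-60, 8))), -1)) = Mul(Pow(139216, -1), Pow(Mul(121, Mul(Rational(1, 15), Rational(1, 8), -52)), -1)) = Mul(Rational(1, 139216), Pow(Mul(121, Rational(-13, 30)), -1)) = Mul(Rational(1, 139216), Pow(Rational(-1573, 30), -1)) = Mul(Rational(1, 139216), Rational(-30, 1573)) = Rational(-15, 109493384)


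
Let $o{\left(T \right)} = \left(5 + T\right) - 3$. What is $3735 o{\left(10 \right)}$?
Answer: $44820$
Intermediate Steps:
$o{\left(T \right)} = 2 + T$
$3735 o{\left(10 \right)} = 3735 \left(2 + 10\right) = 3735 \cdot 12 = 44820$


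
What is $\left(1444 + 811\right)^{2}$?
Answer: $5085025$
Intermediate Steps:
$\left(1444 + 811\right)^{2} = 2255^{2} = 5085025$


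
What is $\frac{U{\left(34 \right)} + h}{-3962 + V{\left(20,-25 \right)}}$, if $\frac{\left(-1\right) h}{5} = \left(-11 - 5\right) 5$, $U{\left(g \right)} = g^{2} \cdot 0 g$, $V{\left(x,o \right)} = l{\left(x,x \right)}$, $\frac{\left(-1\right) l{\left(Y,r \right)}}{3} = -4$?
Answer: $- \frac{8}{79} \approx -0.10127$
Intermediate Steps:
$l{\left(Y,r \right)} = 12$ ($l{\left(Y,r \right)} = \left(-3\right) \left(-4\right) = 12$)
$V{\left(x,o \right)} = 12$
$U{\left(g \right)} = 0$ ($U{\left(g \right)} = 0 g = 0$)
$h = 400$ ($h = - 5 \left(-11 - 5\right) 5 = - 5 \left(\left(-16\right) 5\right) = \left(-5\right) \left(-80\right) = 400$)
$\frac{U{\left(34 \right)} + h}{-3962 + V{\left(20,-25 \right)}} = \frac{0 + 400}{-3962 + 12} = \frac{400}{-3950} = 400 \left(- \frac{1}{3950}\right) = - \frac{8}{79}$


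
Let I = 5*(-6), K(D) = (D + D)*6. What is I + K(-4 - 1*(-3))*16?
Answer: -222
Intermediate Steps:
K(D) = 12*D (K(D) = (2*D)*6 = 12*D)
I = -30
I + K(-4 - 1*(-3))*16 = -30 + (12*(-4 - 1*(-3)))*16 = -30 + (12*(-4 + 3))*16 = -30 + (12*(-1))*16 = -30 - 12*16 = -30 - 192 = -222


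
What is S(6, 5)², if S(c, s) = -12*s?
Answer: 3600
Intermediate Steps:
S(6, 5)² = (-12*5)² = (-60)² = 3600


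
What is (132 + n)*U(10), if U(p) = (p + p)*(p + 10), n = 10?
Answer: 56800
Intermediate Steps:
U(p) = 2*p*(10 + p) (U(p) = (2*p)*(10 + p) = 2*p*(10 + p))
(132 + n)*U(10) = (132 + 10)*(2*10*(10 + 10)) = 142*(2*10*20) = 142*400 = 56800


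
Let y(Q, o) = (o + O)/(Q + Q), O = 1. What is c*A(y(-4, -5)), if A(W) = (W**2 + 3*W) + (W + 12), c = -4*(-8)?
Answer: 456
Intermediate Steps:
y(Q, o) = (1 + o)/(2*Q) (y(Q, o) = (o + 1)/(Q + Q) = (1 + o)/((2*Q)) = (1 + o)*(1/(2*Q)) = (1 + o)/(2*Q))
c = 32
A(W) = 12 + W**2 + 4*W (A(W) = (W**2 + 3*W) + (12 + W) = 12 + W**2 + 4*W)
c*A(y(-4, -5)) = 32*(12 + ((1/2)*(1 - 5)/(-4))**2 + 4*((1/2)*(1 - 5)/(-4))) = 32*(12 + ((1/2)*(-1/4)*(-4))**2 + 4*((1/2)*(-1/4)*(-4))) = 32*(12 + (1/2)**2 + 4*(1/2)) = 32*(12 + 1/4 + 2) = 32*(57/4) = 456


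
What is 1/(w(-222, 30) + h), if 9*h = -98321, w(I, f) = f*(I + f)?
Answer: -9/150161 ≈ -5.9936e-5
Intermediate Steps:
h = -98321/9 (h = (⅑)*(-98321) = -98321/9 ≈ -10925.)
1/(w(-222, 30) + h) = 1/(30*(-222 + 30) - 98321/9) = 1/(30*(-192) - 98321/9) = 1/(-5760 - 98321/9) = 1/(-150161/9) = -9/150161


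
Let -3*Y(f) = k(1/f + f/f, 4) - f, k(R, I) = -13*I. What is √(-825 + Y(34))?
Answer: I*√7167/3 ≈ 28.219*I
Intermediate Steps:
Y(f) = 52/3 + f/3 (Y(f) = -(-13*4 - f)/3 = -(-52 - f)/3 = 52/3 + f/3)
√(-825 + Y(34)) = √(-825 + (52/3 + (⅓)*34)) = √(-825 + (52/3 + 34/3)) = √(-825 + 86/3) = √(-2389/3) = I*√7167/3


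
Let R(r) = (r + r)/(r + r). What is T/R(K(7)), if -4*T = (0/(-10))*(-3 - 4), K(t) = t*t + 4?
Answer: 0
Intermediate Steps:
K(t) = 4 + t² (K(t) = t² + 4 = 4 + t²)
T = 0 (T = -0/(-10)*(-3 - 4)/4 = -0*(-⅒)*(-7)/4 = -0*(-7) = -¼*0 = 0)
R(r) = 1 (R(r) = (2*r)/((2*r)) = (2*r)*(1/(2*r)) = 1)
T/R(K(7)) = 0/1 = 1*0 = 0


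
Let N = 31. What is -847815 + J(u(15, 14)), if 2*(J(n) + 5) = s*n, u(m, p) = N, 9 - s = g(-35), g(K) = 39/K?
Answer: -29668213/35 ≈ -8.4766e+5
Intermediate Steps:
s = 354/35 (s = 9 - 39/(-35) = 9 - 39*(-1)/35 = 9 - 1*(-39/35) = 9 + 39/35 = 354/35 ≈ 10.114)
u(m, p) = 31
J(n) = -5 + 177*n/35 (J(n) = -5 + (354*n/35)/2 = -5 + 177*n/35)
-847815 + J(u(15, 14)) = -847815 + (-5 + (177/35)*31) = -847815 + (-5 + 5487/35) = -847815 + 5312/35 = -29668213/35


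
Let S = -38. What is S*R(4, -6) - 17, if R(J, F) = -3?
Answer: 97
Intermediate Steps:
S*R(4, -6) - 17 = -38*(-3) - 17 = 114 - 17 = 97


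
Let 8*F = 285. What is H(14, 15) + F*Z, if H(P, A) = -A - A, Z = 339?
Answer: 96375/8 ≈ 12047.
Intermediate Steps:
F = 285/8 (F = (1/8)*285 = 285/8 ≈ 35.625)
H(P, A) = -2*A
H(14, 15) + F*Z = -2*15 + (285/8)*339 = -30 + 96615/8 = 96375/8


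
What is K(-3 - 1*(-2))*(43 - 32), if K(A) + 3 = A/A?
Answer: -22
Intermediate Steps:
K(A) = -2 (K(A) = -3 + A/A = -3 + 1 = -2)
K(-3 - 1*(-2))*(43 - 32) = -2*(43 - 32) = -2*11 = -22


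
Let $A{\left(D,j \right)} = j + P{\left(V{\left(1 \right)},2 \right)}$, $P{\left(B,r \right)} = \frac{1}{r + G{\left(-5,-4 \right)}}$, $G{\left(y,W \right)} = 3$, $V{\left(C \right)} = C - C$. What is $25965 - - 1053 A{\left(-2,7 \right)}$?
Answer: $\frac{167733}{5} \approx 33547.0$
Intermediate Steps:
$V{\left(C \right)} = 0$
$P{\left(B,r \right)} = \frac{1}{3 + r}$ ($P{\left(B,r \right)} = \frac{1}{r + 3} = \frac{1}{3 + r}$)
$A{\left(D,j \right)} = \frac{1}{5} + j$ ($A{\left(D,j \right)} = j + \frac{1}{3 + 2} = j + \frac{1}{5} = \frac{1}{5} + j$)
$25965 - - 1053 A{\left(-2,7 \right)} = 25965 - - 1053 \left(\frac{1}{5} + 7\right) = 25965 - \left(-1053\right) \frac{36}{5} = 25965 - - \frac{37908}{5} = 25965 + \frac{37908}{5} = \frac{167733}{5}$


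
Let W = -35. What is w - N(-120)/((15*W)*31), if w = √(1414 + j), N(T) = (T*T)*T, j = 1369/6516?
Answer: -23040/217 + √1667913733/1086 ≈ -68.569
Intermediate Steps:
j = 1369/6516 (j = 1369*(1/6516) = 1369/6516 ≈ 0.21010)
N(T) = T³ (N(T) = T²*T = T³)
w = √1667913733/1086 (w = √(1414 + 1369/6516) = √(9214993/6516) = √1667913733/1086 ≈ 37.606)
w - N(-120)/((15*W)*31) = √1667913733/1086 - (-120)³/((15*(-35))*31) = √1667913733/1086 - (-1728000)/((-525*31)) = √1667913733/1086 - (-1728000)/(-16275) = √1667913733/1086 - (-1728000)*(-1)/16275 = √1667913733/1086 - 1*23040/217 = √1667913733/1086 - 23040/217 = -23040/217 + √1667913733/1086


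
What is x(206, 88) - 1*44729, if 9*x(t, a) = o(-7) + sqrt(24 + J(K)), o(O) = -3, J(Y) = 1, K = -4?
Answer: -402559/9 ≈ -44729.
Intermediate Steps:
x(t, a) = 2/9 (x(t, a) = (-3 + sqrt(24 + 1))/9 = (-3 + sqrt(25))/9 = (-3 + 5)/9 = (1/9)*2 = 2/9)
x(206, 88) - 1*44729 = 2/9 - 1*44729 = 2/9 - 44729 = -402559/9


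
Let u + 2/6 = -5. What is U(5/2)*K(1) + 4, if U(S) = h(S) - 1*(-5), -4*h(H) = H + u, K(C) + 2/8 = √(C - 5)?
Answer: 247/96 + 137*I/12 ≈ 2.5729 + 11.417*I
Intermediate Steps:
u = -16/3 (u = -⅓ - 5 = -16/3 ≈ -5.3333)
K(C) = -¼ + √(-5 + C) (K(C) = -¼ + √(C - 5) = -¼ + √(-5 + C))
h(H) = 4/3 - H/4 (h(H) = -(H - 16/3)/4 = -(-16/3 + H)/4 = 4/3 - H/4)
U(S) = 19/3 - S/4 (U(S) = (4/3 - S/4) - 1*(-5) = (4/3 - S/4) + 5 = 19/3 - S/4)
U(5/2)*K(1) + 4 = (19/3 - 5/(4*2))*(-¼ + √(-5 + 1)) + 4 = (19/3 - 5/(4*2))*(-¼ + √(-4)) + 4 = (19/3 - ¼*5/2)*(-¼ + 2*I) + 4 = (19/3 - 5/8)*(-¼ + 2*I) + 4 = 137*(-¼ + 2*I)/24 + 4 = (-137/96 + 137*I/12) + 4 = 247/96 + 137*I/12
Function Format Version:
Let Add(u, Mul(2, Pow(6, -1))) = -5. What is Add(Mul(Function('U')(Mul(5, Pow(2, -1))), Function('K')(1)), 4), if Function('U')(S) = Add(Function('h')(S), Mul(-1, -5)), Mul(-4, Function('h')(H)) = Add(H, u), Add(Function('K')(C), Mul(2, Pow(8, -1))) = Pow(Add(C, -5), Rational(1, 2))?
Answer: Add(Rational(247, 96), Mul(Rational(137, 12), I)) ≈ Add(2.5729, Mul(11.417, I))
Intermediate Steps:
u = Rational(-16, 3) (u = Add(Rational(-1, 3), -5) = Rational(-16, 3) ≈ -5.3333)
Function('K')(C) = Add(Rational(-1, 4), Pow(Add(-5, C), Rational(1, 2))) (Function('K')(C) = Add(Rational(-1, 4), Pow(Add(C, -5), Rational(1, 2))) = Add(Rational(-1, 4), Pow(Add(-5, C), Rational(1, 2))))
Function('h')(H) = Add(Rational(4, 3), Mul(Rational(-1, 4), H)) (Function('h')(H) = Mul(Rational(-1, 4), Add(H, Rational(-16, 3))) = Mul(Rational(-1, 4), Add(Rational(-16, 3), H)) = Add(Rational(4, 3), Mul(Rational(-1, 4), H)))
Function('U')(S) = Add(Rational(19, 3), Mul(Rational(-1, 4), S)) (Function('U')(S) = Add(Add(Rational(4, 3), Mul(Rational(-1, 4), S)), Mul(-1, -5)) = Add(Add(Rational(4, 3), Mul(Rational(-1, 4), S)), 5) = Add(Rational(19, 3), Mul(Rational(-1, 4), S)))
Add(Mul(Function('U')(Mul(5, Pow(2, -1))), Function('K')(1)), 4) = Add(Mul(Add(Rational(19, 3), Mul(Rational(-1, 4), Mul(5, Pow(2, -1)))), Add(Rational(-1, 4), Pow(Add(-5, 1), Rational(1, 2)))), 4) = Add(Mul(Add(Rational(19, 3), Mul(Rational(-1, 4), Mul(5, Rational(1, 2)))), Add(Rational(-1, 4), Pow(-4, Rational(1, 2)))), 4) = Add(Mul(Add(Rational(19, 3), Mul(Rational(-1, 4), Rational(5, 2))), Add(Rational(-1, 4), Mul(2, I))), 4) = Add(Mul(Add(Rational(19, 3), Rational(-5, 8)), Add(Rational(-1, 4), Mul(2, I))), 4) = Add(Mul(Rational(137, 24), Add(Rational(-1, 4), Mul(2, I))), 4) = Add(Add(Rational(-137, 96), Mul(Rational(137, 12), I)), 4) = Add(Rational(247, 96), Mul(Rational(137, 12), I))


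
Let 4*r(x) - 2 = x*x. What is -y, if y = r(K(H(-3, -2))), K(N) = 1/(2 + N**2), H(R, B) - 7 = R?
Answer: -649/1296 ≈ -0.50077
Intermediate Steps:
H(R, B) = 7 + R
r(x) = 1/2 + x**2/4 (r(x) = 1/2 + (x*x)/4 = 1/2 + x**2/4)
y = 649/1296 (y = 1/2 + (1/(2 + (7 - 3)**2))**2/4 = 1/2 + (1/(2 + 4**2))**2/4 = 1/2 + (1/(2 + 16))**2/4 = 1/2 + (1/18)**2/4 = 1/2 + (1/4)*(1/324) = 1/2 + 1/1296 = 649/1296 ≈ 0.50077)
-y = -1*649/1296 = -649/1296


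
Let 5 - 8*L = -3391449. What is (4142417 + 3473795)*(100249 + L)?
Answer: 3992271718319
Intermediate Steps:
L = 1695727/4 (L = 5/8 - ⅛*(-3391449) = 5/8 + 3391449/8 = 1695727/4 ≈ 4.2393e+5)
(4142417 + 3473795)*(100249 + L) = (4142417 + 3473795)*(100249 + 1695727/4) = 7616212*(2096723/4) = 3992271718319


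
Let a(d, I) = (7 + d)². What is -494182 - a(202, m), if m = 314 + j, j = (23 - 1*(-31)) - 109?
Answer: -537863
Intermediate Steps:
j = -55 (j = (23 + 31) - 109 = 54 - 109 = -55)
m = 259 (m = 314 - 55 = 259)
-494182 - a(202, m) = -494182 - (7 + 202)² = -494182 - 1*209² = -494182 - 1*43681 = -494182 - 43681 = -537863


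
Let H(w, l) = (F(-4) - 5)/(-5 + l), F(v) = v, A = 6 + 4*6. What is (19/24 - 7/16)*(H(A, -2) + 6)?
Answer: 289/112 ≈ 2.5804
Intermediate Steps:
A = 30 (A = 6 + 24 = 30)
H(w, l) = -9/(-5 + l) (H(w, l) = (-4 - 5)/(-5 + l) = -9/(-5 + l))
(19/24 - 7/16)*(H(A, -2) + 6) = (19/24 - 7/16)*(-9/(-5 - 2) + 6) = (19*(1/24) - 7*1/16)*(-9/(-7) + 6) = (19/24 - 7/16)*(-9*(-⅐) + 6) = 17*(9/7 + 6)/48 = (17/48)*(51/7) = 289/112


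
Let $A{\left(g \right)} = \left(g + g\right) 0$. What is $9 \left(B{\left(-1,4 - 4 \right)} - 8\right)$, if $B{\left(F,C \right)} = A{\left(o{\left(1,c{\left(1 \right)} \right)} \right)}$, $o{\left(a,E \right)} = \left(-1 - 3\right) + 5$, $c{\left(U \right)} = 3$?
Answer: $-72$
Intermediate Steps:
$o{\left(a,E \right)} = 1$ ($o{\left(a,E \right)} = -4 + 5 = 1$)
$A{\left(g \right)} = 0$ ($A{\left(g \right)} = 2 g 0 = 0$)
$B{\left(F,C \right)} = 0$
$9 \left(B{\left(-1,4 - 4 \right)} - 8\right) = 9 \left(0 - 8\right) = 9 \left(-8\right) = -72$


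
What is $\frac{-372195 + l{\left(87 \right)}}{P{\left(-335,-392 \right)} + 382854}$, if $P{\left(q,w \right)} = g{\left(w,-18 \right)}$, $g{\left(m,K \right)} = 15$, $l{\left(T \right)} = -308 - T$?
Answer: $- \frac{19610}{20151} \approx -0.97315$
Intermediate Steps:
$P{\left(q,w \right)} = 15$
$\frac{-372195 + l{\left(87 \right)}}{P{\left(-335,-392 \right)} + 382854} = \frac{-372195 - 395}{15 + 382854} = \frac{-372195 - 395}{382869} = \left(-372195 - 395\right) \frac{1}{382869} = \left(-372590\right) \frac{1}{382869} = - \frac{19610}{20151}$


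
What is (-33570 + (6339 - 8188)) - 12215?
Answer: -47634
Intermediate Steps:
(-33570 + (6339 - 8188)) - 12215 = (-33570 - 1849) - 12215 = -35419 - 12215 = -47634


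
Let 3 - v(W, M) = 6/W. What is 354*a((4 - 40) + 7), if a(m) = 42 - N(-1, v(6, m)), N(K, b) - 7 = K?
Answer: 12744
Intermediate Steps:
v(W, M) = 3 - 6/W
N(K, b) = 7 + K
a(m) = 36 (a(m) = 42 - (7 - 1) = 42 - 1*6 = 42 - 6 = 36)
354*a((4 - 40) + 7) = 354*36 = 12744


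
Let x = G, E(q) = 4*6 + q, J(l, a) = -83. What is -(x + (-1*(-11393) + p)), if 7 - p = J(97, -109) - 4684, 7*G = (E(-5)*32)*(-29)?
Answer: -95537/7 ≈ -13648.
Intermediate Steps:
E(q) = 24 + q
G = -17632/7 (G = (((24 - 5)*32)*(-29))/7 = ((19*32)*(-29))/7 = (608*(-29))/7 = (⅐)*(-17632) = -17632/7 ≈ -2518.9)
p = 4774 (p = 7 - (-83 - 4684) = 7 - 1*(-4767) = 7 + 4767 = 4774)
x = -17632/7 ≈ -2518.9
-(x + (-1*(-11393) + p)) = -(-17632/7 + (-1*(-11393) + 4774)) = -(-17632/7 + (11393 + 4774)) = -(-17632/7 + 16167) = -1*95537/7 = -95537/7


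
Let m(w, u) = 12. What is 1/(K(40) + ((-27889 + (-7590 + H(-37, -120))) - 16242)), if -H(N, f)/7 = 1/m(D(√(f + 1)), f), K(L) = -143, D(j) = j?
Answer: -12/622375 ≈ -1.9281e-5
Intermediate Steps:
H(N, f) = -7/12
1/(K(40) + ((-27889 + (-7590 + H(-37, -120))) - 16242)) = 1/(-143 + ((-27889 + (-7590 - 7/12)) - 16242)) = 1/(-143 + ((-27889 - 91087/12) - 16242)) = 1/(-143 + (-425755/12 - 16242)) = 1/(-143 - 620659/12) = 1/(-622375/12) = -12/622375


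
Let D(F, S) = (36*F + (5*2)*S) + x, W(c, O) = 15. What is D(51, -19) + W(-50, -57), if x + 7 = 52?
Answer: 1706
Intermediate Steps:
x = 45 (x = -7 + 52 = 45)
D(F, S) = 45 + 10*S + 36*F (D(F, S) = (36*F + (5*2)*S) + 45 = (36*F + 10*S) + 45 = (10*S + 36*F) + 45 = 45 + 10*S + 36*F)
D(51, -19) + W(-50, -57) = (45 + 10*(-19) + 36*51) + 15 = (45 - 190 + 1836) + 15 = 1691 + 15 = 1706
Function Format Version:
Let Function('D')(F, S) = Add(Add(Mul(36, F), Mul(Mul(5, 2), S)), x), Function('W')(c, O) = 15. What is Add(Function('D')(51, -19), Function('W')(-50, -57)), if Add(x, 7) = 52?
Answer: 1706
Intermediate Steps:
x = 45 (x = Add(-7, 52) = 45)
Function('D')(F, S) = Add(45, Mul(10, S), Mul(36, F)) (Function('D')(F, S) = Add(Add(Mul(36, F), Mul(Mul(5, 2), S)), 45) = Add(Add(Mul(36, F), Mul(10, S)), 45) = Add(Add(Mul(10, S), Mul(36, F)), 45) = Add(45, Mul(10, S), Mul(36, F)))
Add(Function('D')(51, -19), Function('W')(-50, -57)) = Add(Add(45, Mul(10, -19), Mul(36, 51)), 15) = Add(Add(45, -190, 1836), 15) = Add(1691, 15) = 1706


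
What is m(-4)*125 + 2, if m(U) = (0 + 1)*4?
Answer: 502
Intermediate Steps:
m(U) = 4 (m(U) = 1*4 = 4)
m(-4)*125 + 2 = 4*125 + 2 = 500 + 2 = 502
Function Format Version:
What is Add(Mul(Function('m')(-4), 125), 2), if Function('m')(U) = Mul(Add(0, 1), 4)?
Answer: 502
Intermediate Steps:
Function('m')(U) = 4 (Function('m')(U) = Mul(1, 4) = 4)
Add(Mul(Function('m')(-4), 125), 2) = Add(Mul(4, 125), 2) = Add(500, 2) = 502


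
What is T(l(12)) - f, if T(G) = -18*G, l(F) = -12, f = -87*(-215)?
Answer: -18489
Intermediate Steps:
f = 18705
T(l(12)) - f = -18*(-12) - 1*18705 = 216 - 18705 = -18489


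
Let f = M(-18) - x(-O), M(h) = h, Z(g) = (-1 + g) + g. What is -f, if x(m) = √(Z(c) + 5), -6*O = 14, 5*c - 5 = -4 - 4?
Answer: 18 + √70/5 ≈ 19.673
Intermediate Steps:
c = -⅗ (c = 1 + (-4 - 4)/5 = 1 + (⅕)*(-8) = 1 - 8/5 = -⅗ ≈ -0.60000)
Z(g) = -1 + 2*g
O = -7/3 (O = -⅙*14 = -7/3 ≈ -2.3333)
x(m) = √70/5 (x(m) = √((-1 + 2*(-⅗)) + 5) = √((-1 - 6/5) + 5) = √(-11/5 + 5) = √(14/5) = √70/5)
f = -18 - √70/5 ≈ -19.673
-f = -(-18 - √70/5) = 18 + √70/5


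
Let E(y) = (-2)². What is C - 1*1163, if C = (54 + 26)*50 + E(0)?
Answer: 2841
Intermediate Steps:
E(y) = 4
C = 4004 (C = (54 + 26)*50 + 4 = 80*50 + 4 = 4000 + 4 = 4004)
C - 1*1163 = 4004 - 1*1163 = 4004 - 1163 = 2841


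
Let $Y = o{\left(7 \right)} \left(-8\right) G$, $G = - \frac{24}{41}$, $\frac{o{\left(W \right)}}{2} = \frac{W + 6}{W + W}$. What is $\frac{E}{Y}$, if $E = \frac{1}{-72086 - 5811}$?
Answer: $- \frac{287}{194430912} \approx -1.4761 \cdot 10^{-6}$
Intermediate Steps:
$o{\left(W \right)} = \frac{6 + W}{W}$ ($o{\left(W \right)} = 2 \frac{W + 6}{W + W} = 2 \frac{6 + W}{2 W} = \frac{6 + W}{W}$)
$G = - \frac{24}{41}$ ($G = \left(-24\right) \frac{1}{41} = - \frac{24}{41} \approx -0.58537$)
$E = - \frac{1}{77897}$ ($E = \frac{1}{-77897} = - \frac{1}{77897} \approx -1.2837 \cdot 10^{-5}$)
$Y = \frac{2496}{287}$ ($Y = \frac{6 + 7}{7} \left(-8\right) \left(- \frac{24}{41}\right) = \frac{1}{7} \cdot 13 \left(-8\right) \left(- \frac{24}{41}\right) = \frac{13}{7} \left(-8\right) \left(- \frac{24}{41}\right) = \left(- \frac{104}{7}\right) \left(- \frac{24}{41}\right) = \frac{2496}{287} \approx 8.6969$)
$\frac{E}{Y} = - \frac{1}{77897 \cdot \frac{2496}{287}} = \left(- \frac{1}{77897}\right) \frac{287}{2496} = - \frac{287}{194430912}$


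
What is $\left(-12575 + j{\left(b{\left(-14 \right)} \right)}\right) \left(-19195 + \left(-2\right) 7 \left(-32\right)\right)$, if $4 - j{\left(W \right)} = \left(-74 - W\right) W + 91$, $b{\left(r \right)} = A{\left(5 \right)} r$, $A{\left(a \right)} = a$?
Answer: $242623674$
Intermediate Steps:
$b{\left(r \right)} = 5 r$
$j{\left(W \right)} = -87 - W \left(-74 - W\right)$ ($j{\left(W \right)} = 4 - \left(\left(-74 - W\right) W + 91\right) = 4 - \left(W \left(-74 - W\right) + 91\right) = 4 - \left(91 + W \left(-74 - W\right)\right) = -87 - W \left(-74 - W\right)$)
$\left(-12575 + j{\left(b{\left(-14 \right)} \right)}\right) \left(-19195 + \left(-2\right) 7 \left(-32\right)\right) = \left(-12575 + \left(-87 + \left(5 \left(-14\right)\right)^{2} + 74 \cdot 5 \left(-14\right)\right)\right) \left(-19195 + \left(-2\right) 7 \left(-32\right)\right) = \left(-12575 + \left(-87 + \left(-70\right)^{2} + 74 \left(-70\right)\right)\right) \left(-19195 - -448\right) = \left(-12575 - 367\right) \left(-19195 + 448\right) = \left(-12575 - 367\right) \left(-18747\right) = \left(-12942\right) \left(-18747\right) = 242623674$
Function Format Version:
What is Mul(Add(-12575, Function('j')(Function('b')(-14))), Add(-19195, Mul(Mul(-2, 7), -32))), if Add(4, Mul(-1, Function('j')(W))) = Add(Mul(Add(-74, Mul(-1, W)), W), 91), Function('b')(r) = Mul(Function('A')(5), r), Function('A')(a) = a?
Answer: 242623674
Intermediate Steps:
Function('b')(r) = Mul(5, r)
Function('j')(W) = Add(-87, Mul(-1, W, Add(-74, Mul(-1, W)))) (Function('j')(W) = Add(4, Mul(-1, Add(Mul(Add(-74, Mul(-1, W)), W), 91))) = Add(4, Mul(-1, Add(Mul(W, Add(-74, Mul(-1, W))), 91))) = Add(4, Mul(-1, Add(91, Mul(W, Add(-74, Mul(-1, W)))))) = Add(4, Add(-91, Mul(-1, W, Add(-74, Mul(-1, W))))) = Add(-87, Mul(-1, W, Add(-74, Mul(-1, W)))))
Mul(Add(-12575, Function('j')(Function('b')(-14))), Add(-19195, Mul(Mul(-2, 7), -32))) = Mul(Add(-12575, Add(-87, Pow(Mul(5, -14), 2), Mul(74, Mul(5, -14)))), Add(-19195, Mul(Mul(-2, 7), -32))) = Mul(Add(-12575, Add(-87, Pow(-70, 2), Mul(74, -70))), Add(-19195, Mul(-14, -32))) = Mul(Add(-12575, Add(-87, 4900, -5180)), Add(-19195, 448)) = Mul(Add(-12575, -367), -18747) = Mul(-12942, -18747) = 242623674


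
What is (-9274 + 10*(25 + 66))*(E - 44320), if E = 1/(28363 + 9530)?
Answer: 275424512476/743 ≈ 3.7069e+8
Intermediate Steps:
E = 1/37893 ≈ 2.6390e-5
(-9274 + 10*(25 + 66))*(E - 44320) = (-9274 + 10*(25 + 66))*(1/37893 - 44320) = (-9274 + 10*91)*(-1679417759/37893) = (-9274 + 910)*(-1679417759/37893) = -8364*(-1679417759/37893) = 275424512476/743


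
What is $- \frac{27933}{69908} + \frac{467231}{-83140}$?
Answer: $- \frac{2186595898}{363259445} \approx -6.0194$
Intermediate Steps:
$- \frac{27933}{69908} + \frac{467231}{-83140} = \left(-27933\right) \frac{1}{69908} + 467231 \left(- \frac{1}{83140}\right) = - \frac{27933}{69908} - \frac{467231}{83140} = - \frac{2186595898}{363259445}$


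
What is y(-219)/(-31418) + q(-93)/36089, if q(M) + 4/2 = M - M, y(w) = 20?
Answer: -392308/566922101 ≈ -0.00069200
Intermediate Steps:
q(M) = -2 (q(M) = -2 + (M - M) = -2 + 0 = -2)
y(-219)/(-31418) + q(-93)/36089 = 20/(-31418) - 2/36089 = 20*(-1/31418) - 2*1/36089 = -10/15709 - 2/36089 = -392308/566922101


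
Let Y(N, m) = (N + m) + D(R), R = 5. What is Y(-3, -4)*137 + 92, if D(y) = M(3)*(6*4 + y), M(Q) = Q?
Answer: 11052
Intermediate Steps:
D(y) = 72 + 3*y (D(y) = 3*(6*4 + y) = 3*(24 + y) = 72 + 3*y)
Y(N, m) = 87 + N + m (Y(N, m) = (N + m) + (72 + 3*5) = (N + m) + (72 + 15) = (N + m) + 87 = 87 + N + m)
Y(-3, -4)*137 + 92 = (87 - 3 - 4)*137 + 92 = 80*137 + 92 = 10960 + 92 = 11052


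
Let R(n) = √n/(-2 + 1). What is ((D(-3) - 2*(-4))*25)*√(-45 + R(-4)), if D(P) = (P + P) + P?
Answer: -25*√(-45 - 2*I) ≈ -3.7259 + 167.75*I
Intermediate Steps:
D(P) = 3*P (D(P) = 2*P + P = 3*P)
R(n) = -√n (R(n) = √n/(-1) = -√n)
((D(-3) - 2*(-4))*25)*√(-45 + R(-4)) = ((3*(-3) - 2*(-4))*25)*√(-45 - √(-4)) = ((-9 + 8)*25)*√(-45 - 2*I) = (-1*25)*√(-45 - 2*I) = -25*√(-45 - 2*I)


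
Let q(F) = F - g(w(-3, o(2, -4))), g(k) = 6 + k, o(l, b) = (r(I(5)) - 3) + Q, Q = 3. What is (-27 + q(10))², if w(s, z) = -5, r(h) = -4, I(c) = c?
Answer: 324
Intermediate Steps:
o(l, b) = -4 (o(l, b) = (-4 - 3) + 3 = -7 + 3 = -4)
q(F) = -1 + F (q(F) = F - (6 - 5) = F - 1*1 = F - 1 = -1 + F)
(-27 + q(10))² = (-27 + (-1 + 10))² = (-27 + 9)² = (-18)² = 324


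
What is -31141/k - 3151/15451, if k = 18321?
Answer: -538889062/283077771 ≈ -1.9037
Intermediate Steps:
-31141/k - 3151/15451 = -31141/18321 - 3151/15451 = -538889062/283077771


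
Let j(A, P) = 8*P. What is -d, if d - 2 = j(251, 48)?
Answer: -386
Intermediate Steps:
d = 386 (d = 2 + 8*48 = 2 + 384 = 386)
-d = -1*386 = -386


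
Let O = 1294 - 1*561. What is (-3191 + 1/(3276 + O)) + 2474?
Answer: -2874452/4009 ≈ -717.00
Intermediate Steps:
O = 733 (O = 1294 - 561 = 733)
(-3191 + 1/(3276 + O)) + 2474 = (-3191 + 1/(3276 + 733)) + 2474 = (-3191 + 1/4009) + 2474 = -12792718/4009 + 2474 = -2874452/4009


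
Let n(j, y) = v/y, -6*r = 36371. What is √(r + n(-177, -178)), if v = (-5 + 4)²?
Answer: I*√432142437/267 ≈ 77.858*I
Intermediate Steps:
r = -36371/6 (r = -⅙*36371 = -36371/6 ≈ -6061.8)
v = 1 (v = (-1)² = 1)
n(j, y) = 1/y
√(r + n(-177, -178)) = √(-36371/6 + 1/(-178)) = √(-36371/6 - 1/178) = √(-1618511/267) = I*√432142437/267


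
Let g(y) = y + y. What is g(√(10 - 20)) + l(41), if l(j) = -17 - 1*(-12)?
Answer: -5 + 2*I*√10 ≈ -5.0 + 6.3246*I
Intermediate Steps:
l(j) = -5 (l(j) = -17 + 12 = -5)
g(y) = 2*y
g(√(10 - 20)) + l(41) = 2*√(10 - 20) - 5 = 2*√(-10) - 5 = 2*(I*√10) - 5 = 2*I*√10 - 5 = -5 + 2*I*√10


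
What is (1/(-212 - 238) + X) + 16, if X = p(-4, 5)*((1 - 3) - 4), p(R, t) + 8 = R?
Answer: 39599/450 ≈ 87.998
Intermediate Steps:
p(R, t) = -8 + R
X = 72 (X = (-8 - 4)*((1 - 3) - 4) = -12*(-2 - 4) = -12*(-6) = 72)
(1/(-212 - 238) + X) + 16 = (1/(-212 - 238) + 72) + 16 = (1/(-450) + 72) + 16 = (-1/450 + 72) + 16 = 32399/450 + 16 = 39599/450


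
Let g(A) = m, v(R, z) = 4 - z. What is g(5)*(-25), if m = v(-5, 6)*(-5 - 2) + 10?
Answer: -600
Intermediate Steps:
m = 24 (m = (4 - 1*6)*(-5 - 2) + 10 = (4 - 6)*(-7) + 10 = -2*(-7) + 10 = 14 + 10 = 24)
g(A) = 24
g(5)*(-25) = 24*(-25) = -600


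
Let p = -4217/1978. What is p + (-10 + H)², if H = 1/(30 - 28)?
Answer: 348595/3956 ≈ 88.118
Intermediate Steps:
H = ½ (H = 1/2 = ½ ≈ 0.50000)
p = -4217/1978 (p = -4217*1/1978 = -4217/1978 ≈ -2.1320)
p + (-10 + H)² = -4217/1978 + (-10 + ½)² = -4217/1978 + (-19/2)² = -4217/1978 + 361/4 = 348595/3956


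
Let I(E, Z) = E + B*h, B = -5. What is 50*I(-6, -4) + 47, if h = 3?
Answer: -1003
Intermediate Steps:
I(E, Z) = -15 + E (I(E, Z) = E - 5*3 = E - 15 = -15 + E)
50*I(-6, -4) + 47 = 50*(-15 - 6) + 47 = 50*(-21) + 47 = -1050 + 47 = -1003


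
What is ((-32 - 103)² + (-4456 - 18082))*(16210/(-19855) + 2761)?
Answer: -2488076403/209 ≈ -1.1905e+7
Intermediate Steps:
((-32 - 103)² + (-4456 - 18082))*(16210/(-19855) + 2761) = ((-135)² - 22538)*(16210*(-1/19855) + 2761) = (18225 - 22538)*(-3242/3971 + 2761) = -4313*10960689/3971 = -2488076403/209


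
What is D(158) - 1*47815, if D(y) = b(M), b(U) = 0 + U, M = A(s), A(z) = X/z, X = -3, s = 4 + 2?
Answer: -95631/2 ≈ -47816.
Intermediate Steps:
s = 6
A(z) = -3/z
M = -½ (M = -3/6 = -3*⅙ = -½ ≈ -0.50000)
b(U) = U
D(y) = -½
D(158) - 1*47815 = -½ - 1*47815 = -½ - 47815 = -95631/2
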